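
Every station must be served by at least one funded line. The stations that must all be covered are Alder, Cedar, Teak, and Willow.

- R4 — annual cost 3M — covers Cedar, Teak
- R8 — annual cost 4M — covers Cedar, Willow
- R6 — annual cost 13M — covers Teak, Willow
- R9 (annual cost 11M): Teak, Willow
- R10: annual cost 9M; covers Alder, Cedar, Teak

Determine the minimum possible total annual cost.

13

The greedy cost-per-new-station heuristic would pick R4, R8, and R10 for 16, but a cheaper cover exists.
Choose R8 and R10: together they cover Alder, Cedar, Teak, Willow — every station.
Total annual cost: 4 + 9 = 13.
No cover costs less than 13.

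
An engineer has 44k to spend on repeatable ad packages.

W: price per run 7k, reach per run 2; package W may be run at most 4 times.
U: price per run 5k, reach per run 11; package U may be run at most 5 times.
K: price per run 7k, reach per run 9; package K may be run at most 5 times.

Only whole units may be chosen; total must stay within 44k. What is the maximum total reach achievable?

73

This is a bounded integer knapsack.
U has the best ratio (11/5); taking only U gives at most 5×11 = 55 (stopped by the supply cap of 5).
Mixing does better — 5×U and 2×K: price 39 ≤ 44, reach 5·11 + 2·9 = 73.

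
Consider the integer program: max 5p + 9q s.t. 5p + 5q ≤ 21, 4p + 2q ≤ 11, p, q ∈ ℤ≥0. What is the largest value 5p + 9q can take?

36

The continuous relaxation peaks at (0, 4.2) with value 37.80; rounding to a feasible lattice point costs some objective.
(p,q)=(0,4): 5·0+5·4=20≤21, 4·0+2·4=8≤11, objective 36.
(p,q)=(1,3): 5·1+5·3=20≤21, 4·1+2·3=10≤11, objective 32.
(p,q)=(0,3): 5·0+5·3=15≤21, 4·0+2·3=6≤11, objective 27.
The best lattice point is (0,4), giving 36.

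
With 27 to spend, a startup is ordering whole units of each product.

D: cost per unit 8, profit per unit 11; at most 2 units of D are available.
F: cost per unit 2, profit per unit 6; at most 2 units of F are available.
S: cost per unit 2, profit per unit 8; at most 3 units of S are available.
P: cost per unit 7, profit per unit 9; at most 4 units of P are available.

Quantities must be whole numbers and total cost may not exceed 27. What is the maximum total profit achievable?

1×D, 2×F, 3×S, and 1×P: cost 25 ≤ 27, profit 1·11 + 2·6 + 3·8 + 1·9 = 56.
2×D, 2×F, and 3×S: cost 26 ≤ 27, profit 2·11 + 2·6 + 3·8 = 58.
Best is 58.

58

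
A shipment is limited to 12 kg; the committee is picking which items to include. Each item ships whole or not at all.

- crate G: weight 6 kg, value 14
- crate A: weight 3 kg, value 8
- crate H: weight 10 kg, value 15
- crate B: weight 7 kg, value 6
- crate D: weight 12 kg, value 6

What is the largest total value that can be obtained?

22

This is a 0-1 knapsack instance.
Allowing fractional choices, the relaxed optimum would be about 26.5, but items are indivisible.
crate H: weight 10 ≤ 12, value 15.
crate G + crate A: weight 6 + 3 = 9 ≤ 12, value 14 + 8 = 22.
Best is crate G and crate A with total value 22.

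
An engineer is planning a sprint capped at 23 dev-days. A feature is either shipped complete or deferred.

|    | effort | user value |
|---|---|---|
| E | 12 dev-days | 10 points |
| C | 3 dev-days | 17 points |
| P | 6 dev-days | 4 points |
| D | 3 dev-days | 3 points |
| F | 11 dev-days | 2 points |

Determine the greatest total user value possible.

E + C + D: effort 12 + 3 + 3 = 18 ≤ 23, user value 10 + 17 + 3 = 30.
E + C + P: effort 12 + 3 + 6 = 21 ≤ 23, user value 10 + 17 + 4 = 31.
E + C: effort 12 + 3 = 15 ≤ 23, user value 10 + 17 = 27.
Best is E, C, and P with total user value 31.

31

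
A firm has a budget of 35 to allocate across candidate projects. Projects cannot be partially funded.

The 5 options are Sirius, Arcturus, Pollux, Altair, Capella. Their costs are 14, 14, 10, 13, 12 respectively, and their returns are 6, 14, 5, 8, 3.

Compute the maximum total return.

22

Arcturus + Altair: cost 14 + 13 = 27 ≤ 35, return 14 + 8 = 22.
Sirius + Arcturus: cost 14 + 14 = 28 ≤ 35, return 6 + 14 = 20.
Best is Arcturus and Altair with total return 22.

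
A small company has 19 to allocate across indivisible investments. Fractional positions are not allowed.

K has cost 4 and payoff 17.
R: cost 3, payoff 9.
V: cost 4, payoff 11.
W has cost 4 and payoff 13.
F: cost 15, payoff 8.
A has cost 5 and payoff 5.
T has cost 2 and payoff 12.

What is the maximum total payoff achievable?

Allowing fractional choices, the relaxed optimum would be about 64.0, but investments are indivisible.
K + V + W + A + T: cost 4 + 4 + 4 + 5 + 2 = 19 ≤ 19, payoff 17 + 11 + 13 + 5 + 12 = 58.
K + R + V + W + T: cost 4 + 3 + 4 + 4 + 2 = 17 ≤ 19, payoff 17 + 9 + 11 + 13 + 12 = 62.
Best is K, R, V, W, and T with total payoff 62.

62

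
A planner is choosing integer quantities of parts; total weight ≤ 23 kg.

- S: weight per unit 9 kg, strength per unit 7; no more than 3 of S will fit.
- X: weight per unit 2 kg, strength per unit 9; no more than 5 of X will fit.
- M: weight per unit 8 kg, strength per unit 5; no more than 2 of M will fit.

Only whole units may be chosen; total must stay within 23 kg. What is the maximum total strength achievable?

52

1×S and 5×X: weight 19 ≤ 23, strength 1·7 + 5·9 = 52.
5×X and 1×M: weight 18 ≤ 23, strength 5·9 + 1·5 = 50.
Best is 52.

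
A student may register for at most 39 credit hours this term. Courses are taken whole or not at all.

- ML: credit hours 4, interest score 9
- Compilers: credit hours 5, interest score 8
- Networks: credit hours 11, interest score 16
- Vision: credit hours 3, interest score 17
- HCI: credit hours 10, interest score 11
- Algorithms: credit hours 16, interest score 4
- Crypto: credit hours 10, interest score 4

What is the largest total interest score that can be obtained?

61

Take ML, Compilers, Networks, Vision, and HCI: credit hours 4 + 5 + 11 + 3 + 10 = 33 ≤ 39, interest score 9 + 8 + 16 + 17 + 11 = 61.
No other feasible combination does better.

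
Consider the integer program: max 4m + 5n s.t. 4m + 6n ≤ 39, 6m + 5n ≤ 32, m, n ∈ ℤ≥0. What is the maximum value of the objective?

30

(m,n)=(0,6) is feasible, giving 30.
(m,n)=(1,5) is feasible, giving 29.
(m,n)=(0,5) is feasible, giving 25.
The best lattice point is (0,6), giving 30.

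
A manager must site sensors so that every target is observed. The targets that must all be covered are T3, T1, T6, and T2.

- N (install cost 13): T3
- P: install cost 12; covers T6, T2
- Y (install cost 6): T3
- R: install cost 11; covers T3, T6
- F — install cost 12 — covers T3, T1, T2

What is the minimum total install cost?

Choose R and F: together they cover T3, T1, T6, T2 — every target.
Total install cost: 11 + 12 = 23.
No cover costs less than 23.

23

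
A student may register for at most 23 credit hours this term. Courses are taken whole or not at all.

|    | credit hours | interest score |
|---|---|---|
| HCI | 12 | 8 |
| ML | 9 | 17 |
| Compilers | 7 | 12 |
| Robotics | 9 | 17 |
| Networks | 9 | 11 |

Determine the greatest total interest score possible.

Allowing fractional choices, the relaxed optimum would be about 42.6, but courses are indivisible.
ML + Robotics: credit hours 9 + 9 = 18 ≤ 23, interest score 17 + 17 = 34.
Compilers + Robotics: credit hours 7 + 9 = 16 ≤ 23, interest score 12 + 17 = 29.
ML + Compilers: credit hours 9 + 7 = 16 ≤ 23, interest score 17 + 12 = 29.
Best is ML and Robotics with total interest score 34.

34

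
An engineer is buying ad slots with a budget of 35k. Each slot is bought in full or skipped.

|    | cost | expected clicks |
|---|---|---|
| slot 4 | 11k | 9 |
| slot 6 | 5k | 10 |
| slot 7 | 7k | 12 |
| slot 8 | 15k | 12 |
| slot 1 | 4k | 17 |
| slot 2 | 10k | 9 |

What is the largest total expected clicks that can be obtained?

51

Take slot 6, slot 7, slot 8, and slot 1: cost 5 + 7 + 15 + 4 = 31 ≤ 35, expected clicks 10 + 12 + 12 + 17 = 51.
No other feasible combination does better.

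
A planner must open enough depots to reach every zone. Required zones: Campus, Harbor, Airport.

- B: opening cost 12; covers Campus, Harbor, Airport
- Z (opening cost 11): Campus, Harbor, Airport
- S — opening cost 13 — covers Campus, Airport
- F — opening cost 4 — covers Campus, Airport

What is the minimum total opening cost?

The greedy cost-per-new-zone heuristic would pick F and Z for 15, but a cheaper cover exists.
Z alone covers Campus, Harbor, Airport — every zone.
Total opening cost: 11.
No cover costs less than 11.

11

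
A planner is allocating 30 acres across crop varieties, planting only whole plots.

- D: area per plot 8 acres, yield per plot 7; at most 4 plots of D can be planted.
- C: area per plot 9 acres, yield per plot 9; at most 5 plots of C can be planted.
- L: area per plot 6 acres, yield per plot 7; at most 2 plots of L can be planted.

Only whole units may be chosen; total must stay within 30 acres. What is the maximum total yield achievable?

2×C and 2×L: area 30 ≤ 30, yield 2·9 + 2·7 = 32.
1×D, 1×C, and 2×L: area 29 ≤ 30, yield 1·7 + 1·9 + 2·7 = 30.
Best is 32.

32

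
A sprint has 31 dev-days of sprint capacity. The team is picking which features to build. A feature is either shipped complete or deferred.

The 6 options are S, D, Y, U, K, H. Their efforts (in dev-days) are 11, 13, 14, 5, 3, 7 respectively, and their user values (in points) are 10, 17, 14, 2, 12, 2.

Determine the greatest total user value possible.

Allowing fractional choices, the relaxed optimum would be about 43.9, but features are indivisible.
S + Y + K: effort 11 + 14 + 3 = 28 ≤ 31, user value 10 + 14 + 12 = 36.
D + Y + K: effort 13 + 14 + 3 = 30 ≤ 31, user value 17 + 14 + 12 = 43.
S + D + K: effort 11 + 13 + 3 = 27 ≤ 31, user value 10 + 17 + 12 = 39.
Best is D, Y, and K with total user value 43.

43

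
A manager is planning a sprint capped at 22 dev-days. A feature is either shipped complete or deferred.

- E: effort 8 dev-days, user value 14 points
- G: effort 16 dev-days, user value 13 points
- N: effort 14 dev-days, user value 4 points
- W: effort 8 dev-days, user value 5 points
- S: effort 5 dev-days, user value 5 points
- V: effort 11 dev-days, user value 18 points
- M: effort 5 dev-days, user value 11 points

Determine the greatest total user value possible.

Take S, V, and M: effort 5 + 11 + 5 = 21 ≤ 22, user value 5 + 18 + 11 = 34.
No other feasible combination does better.

34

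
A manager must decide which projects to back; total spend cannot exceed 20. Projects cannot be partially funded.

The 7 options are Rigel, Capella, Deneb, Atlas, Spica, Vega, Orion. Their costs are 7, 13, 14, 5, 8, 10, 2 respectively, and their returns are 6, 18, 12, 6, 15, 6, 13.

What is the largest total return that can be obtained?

Allowing fractional choices, the relaxed optimum would be about 41.8, but projects are indivisible.
Atlas + Spica + Orion: cost 5 + 8 + 2 = 15 ≤ 20, return 6 + 15 + 13 = 34.
Capella + Atlas + Orion: cost 13 + 5 + 2 = 20 ≤ 20, return 18 + 6 + 13 = 37.
Best is Capella, Atlas, and Orion with total return 37.

37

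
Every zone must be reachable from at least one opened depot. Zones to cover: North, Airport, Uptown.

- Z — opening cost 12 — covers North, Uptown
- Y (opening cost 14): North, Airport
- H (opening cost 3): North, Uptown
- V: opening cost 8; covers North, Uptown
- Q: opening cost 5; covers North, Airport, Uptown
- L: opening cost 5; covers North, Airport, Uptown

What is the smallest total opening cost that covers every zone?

5

The greedy cost-per-new-zone heuristic would pick H and Q for 8, but a cheaper cover exists.
Q alone covers North, Airport, Uptown — every zone.
Total opening cost: 5.
No cover costs less than 5.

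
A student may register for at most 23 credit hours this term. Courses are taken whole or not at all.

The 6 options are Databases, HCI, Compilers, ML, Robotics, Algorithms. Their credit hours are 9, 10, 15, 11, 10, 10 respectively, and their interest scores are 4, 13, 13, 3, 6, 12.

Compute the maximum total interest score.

Take HCI and Algorithms: credit hours 10 + 10 = 20 ≤ 23, interest score 13 + 12 = 25.
No other feasible combination does better.

25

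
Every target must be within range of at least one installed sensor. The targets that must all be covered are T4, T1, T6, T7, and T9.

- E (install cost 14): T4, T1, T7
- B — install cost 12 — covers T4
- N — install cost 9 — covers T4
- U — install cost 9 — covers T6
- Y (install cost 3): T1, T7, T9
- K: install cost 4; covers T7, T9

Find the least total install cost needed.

21

Choose N, U, and Y: together they cover T4, T1, T6, T7, T9 — every target.
Total install cost: 9 + 9 + 3 = 21.
No cover costs less than 21.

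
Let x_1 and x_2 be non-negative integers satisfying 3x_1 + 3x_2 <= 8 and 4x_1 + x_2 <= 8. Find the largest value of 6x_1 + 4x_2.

(x_1,x_2)=(2,0) is feasible, giving 12.
(x_1,x_2)=(1,1) is feasible, giving 10.
(x_1,x_2)=(1,0) is feasible, giving 6.
(x_1,x_2)=(0,1) is feasible, giving 4.
No feasible integer point exceeds 12.

12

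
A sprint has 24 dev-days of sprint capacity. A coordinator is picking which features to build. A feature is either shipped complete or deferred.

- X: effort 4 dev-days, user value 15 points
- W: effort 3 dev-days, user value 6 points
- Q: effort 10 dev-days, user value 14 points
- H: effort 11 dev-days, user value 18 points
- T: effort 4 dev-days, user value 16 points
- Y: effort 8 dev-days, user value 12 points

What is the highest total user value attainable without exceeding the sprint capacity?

55

Allowing fractional choices, the relaxed optimum would be about 58.0, but features are indivisible.
X + W + H + T: effort 4 + 3 + 11 + 4 = 22 ≤ 24, user value 15 + 6 + 18 + 16 = 55.
X + W + Q + T: effort 4 + 3 + 10 + 4 = 21 ≤ 24, user value 15 + 6 + 14 + 16 = 51.
Best is X, W, H, and T with total user value 55.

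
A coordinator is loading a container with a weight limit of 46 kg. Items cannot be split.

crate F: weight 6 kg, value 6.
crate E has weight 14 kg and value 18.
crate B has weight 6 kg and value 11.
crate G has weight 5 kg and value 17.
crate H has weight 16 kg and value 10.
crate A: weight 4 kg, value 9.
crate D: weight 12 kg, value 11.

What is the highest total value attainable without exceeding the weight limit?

66

crate E + crate B + crate G + crate H + crate A: weight 14 + 6 + 5 + 16 + 4 = 45 ≤ 46, value 18 + 11 + 17 + 10 + 9 = 65.
crate E + crate B + crate G + crate A + crate D: weight 14 + 6 + 5 + 4 + 12 = 41 ≤ 46, value 18 + 11 + 17 + 9 + 11 = 66.
Best is crate E, crate B, crate G, crate A, and crate D with total value 66.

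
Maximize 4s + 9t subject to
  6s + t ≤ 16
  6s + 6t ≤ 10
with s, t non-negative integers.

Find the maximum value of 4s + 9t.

(s,t)=(0,1) is feasible, giving 9.
(s,t)=(1,0) is feasible, giving 4.
(s,t)=(0,0) is feasible, giving 0.
No feasible integer point exceeds 9.

9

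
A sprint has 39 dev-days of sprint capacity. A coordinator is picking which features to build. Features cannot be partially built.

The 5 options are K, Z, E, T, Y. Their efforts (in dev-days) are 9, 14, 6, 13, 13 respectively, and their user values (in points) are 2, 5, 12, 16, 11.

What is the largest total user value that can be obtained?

39

This is a 0-1 knapsack instance.
Allowing fractional choices, the relaxed optimum would be about 41.5, but features are indivisible.
E + T + Y: effort 6 + 13 + 13 = 32 ≤ 39, user value 12 + 16 + 11 = 39.
Z + E + T: effort 14 + 6 + 13 = 33 ≤ 39, user value 5 + 12 + 16 = 33.
Best is E, T, and Y with total user value 39.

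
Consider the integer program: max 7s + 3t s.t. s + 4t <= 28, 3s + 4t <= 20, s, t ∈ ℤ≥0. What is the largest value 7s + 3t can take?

42

The continuous relaxation peaks at (6.67, 0) with value 46.67; rounding to a feasible lattice point costs some objective.
(s,t)=(6,0): 1·6+4·0=6≤28, 3·6+4·0=18≤20, objective 42.
(s,t)=(5,1): 1·5+4·1=9≤28, 3·5+4·1=19≤20, objective 38.
(s,t)=(5,0): 1·5+4·0=5≤28, 3·5+4·0=15≤20, objective 35.
Maximum is 42 at (s,t)=(6,0).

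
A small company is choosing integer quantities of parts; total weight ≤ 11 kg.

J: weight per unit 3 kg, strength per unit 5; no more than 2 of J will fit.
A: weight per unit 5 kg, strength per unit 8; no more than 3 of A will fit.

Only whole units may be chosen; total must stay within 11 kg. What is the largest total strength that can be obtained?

This is a bounded integer knapsack.
2×A: weight 10 ≤ 11, strength 2·8 = 16.
2×J and 1×A: weight 11 ≤ 11, strength 2·5 + 1·8 = 18.
Best is 18.

18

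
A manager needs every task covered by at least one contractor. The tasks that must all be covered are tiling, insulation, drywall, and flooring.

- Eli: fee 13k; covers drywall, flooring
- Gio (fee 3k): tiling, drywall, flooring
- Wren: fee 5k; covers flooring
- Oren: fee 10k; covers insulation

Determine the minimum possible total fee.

13

Choose Gio and Oren: together they cover tiling, insulation, drywall, flooring — every task.
Total fee: 3 + 10 = 13.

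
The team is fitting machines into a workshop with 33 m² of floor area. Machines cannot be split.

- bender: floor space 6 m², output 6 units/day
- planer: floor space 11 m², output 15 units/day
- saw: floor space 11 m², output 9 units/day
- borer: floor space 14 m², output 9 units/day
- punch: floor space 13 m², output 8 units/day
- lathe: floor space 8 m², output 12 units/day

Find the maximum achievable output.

This is an integer program with binary decision variables.
Allowing fractional choices, the relaxed optimum would be about 39.5, but machines are indivisible.
planer + borer + lathe: floor space 11 + 14 + 8 = 33 ≤ 33, output 15 + 9 + 12 = 36.
planer + saw + lathe: floor space 11 + 11 + 8 = 30 ≤ 33, output 15 + 9 + 12 = 36.
planer + punch + lathe: floor space 11 + 13 + 8 = 32 ≤ 33, output 15 + 8 + 12 = 35.
The maximum output is 36; one optimal choice is planer, saw, and lathe.

36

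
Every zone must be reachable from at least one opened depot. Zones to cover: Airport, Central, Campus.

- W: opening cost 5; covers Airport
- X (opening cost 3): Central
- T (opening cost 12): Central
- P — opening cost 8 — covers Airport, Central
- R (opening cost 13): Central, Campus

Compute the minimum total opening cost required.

The greedy cost-per-new-zone heuristic would pick X, W, and R for 21, but a cheaper cover exists.
Choose W and R: together they cover Airport, Central, Campus — every zone.
Total opening cost: 5 + 13 = 18.
No cover costs less than 18.

18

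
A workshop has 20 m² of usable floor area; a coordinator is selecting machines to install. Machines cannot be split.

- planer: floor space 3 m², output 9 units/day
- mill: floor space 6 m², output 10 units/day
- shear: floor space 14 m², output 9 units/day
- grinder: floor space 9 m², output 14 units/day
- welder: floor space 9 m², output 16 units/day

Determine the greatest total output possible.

This is a 0-1 knapsack instance.
Allowing fractional choices, the relaxed optimum would be about 38.1, but machines are indivisible.
planer + mill + grinder: floor space 3 + 6 + 9 = 18 ≤ 20, output 9 + 10 + 14 = 33.
planer + mill + welder: floor space 3 + 6 + 9 = 18 ≤ 20, output 9 + 10 + 16 = 35.
grinder + welder: floor space 9 + 9 = 18 ≤ 20, output 14 + 16 = 30.
Best is planer, mill, and welder with total output 35.

35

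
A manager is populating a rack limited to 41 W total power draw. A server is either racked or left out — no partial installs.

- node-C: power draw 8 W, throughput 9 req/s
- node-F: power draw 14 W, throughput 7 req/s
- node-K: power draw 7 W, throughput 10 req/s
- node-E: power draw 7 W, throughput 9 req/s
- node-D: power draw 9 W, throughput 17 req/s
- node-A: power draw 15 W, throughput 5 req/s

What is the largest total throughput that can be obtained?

45

Allowing fractional choices, the relaxed optimum would be about 50.0, but servers are indivisible.
node-C + node-K + node-E + node-D: power draw 8 + 7 + 7 + 9 = 31 ≤ 41, throughput 9 + 10 + 9 + 17 = 45.
node-F + node-K + node-E + node-D: power draw 14 + 7 + 7 + 9 = 37 ≤ 41, throughput 7 + 10 + 9 + 17 = 43.
node-C + node-F + node-K + node-D: power draw 8 + 14 + 7 + 9 = 38 ≤ 41, throughput 9 + 7 + 10 + 17 = 43.
Best is node-C, node-K, node-E, and node-D with total throughput 45.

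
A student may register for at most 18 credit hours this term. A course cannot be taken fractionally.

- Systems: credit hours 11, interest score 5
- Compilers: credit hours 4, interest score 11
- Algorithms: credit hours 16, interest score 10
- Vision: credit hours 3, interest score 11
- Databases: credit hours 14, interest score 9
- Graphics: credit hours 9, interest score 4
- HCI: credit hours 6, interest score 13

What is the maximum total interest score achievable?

35

Take Compilers, Vision, and HCI: credit hours 4 + 3 + 6 = 13 ≤ 18, interest score 11 + 11 + 13 = 35.
No other feasible combination does better.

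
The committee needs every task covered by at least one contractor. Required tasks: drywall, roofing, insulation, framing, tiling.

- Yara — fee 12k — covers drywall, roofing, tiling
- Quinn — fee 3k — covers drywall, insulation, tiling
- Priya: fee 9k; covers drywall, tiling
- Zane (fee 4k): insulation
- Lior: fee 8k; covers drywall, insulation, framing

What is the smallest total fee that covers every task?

20

The greedy cost-per-new-task heuristic would pick Quinn, Lior, and Yara for 23, but a cheaper cover exists.
Choose Yara and Lior: together they cover drywall, roofing, insulation, framing, tiling — every task.
Total fee: 12 + 8 = 20.
No cover costs less than 20.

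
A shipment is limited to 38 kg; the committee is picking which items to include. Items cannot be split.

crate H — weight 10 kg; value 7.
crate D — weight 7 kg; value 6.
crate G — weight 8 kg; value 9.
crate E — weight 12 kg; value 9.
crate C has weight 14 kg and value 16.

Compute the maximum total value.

34

crate H + crate G + crate C: weight 10 + 8 + 14 = 32 ≤ 38, value 7 + 9 + 16 = 32.
crate H + crate E + crate C: weight 10 + 12 + 14 = 36 ≤ 38, value 7 + 9 + 16 = 32.
crate G + crate E + crate C: weight 8 + 12 + 14 = 34 ≤ 38, value 9 + 9 + 16 = 34.
Best is crate G, crate E, and crate C with total value 34.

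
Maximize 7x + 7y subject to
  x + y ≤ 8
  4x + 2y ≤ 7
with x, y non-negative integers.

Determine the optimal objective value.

The continuous relaxation peaks at (0, 3.5) with value 24.50; rounding to a feasible lattice point costs some objective.
(x,y)=(0,3): 1·0+1·3=3≤8, 4·0+2·3=6≤7, objective 21.
(x,y)=(0,2): 1·0+1·2=2≤8, 4·0+2·2=4≤7, objective 14.
The best lattice point is (0,3), giving 21.

21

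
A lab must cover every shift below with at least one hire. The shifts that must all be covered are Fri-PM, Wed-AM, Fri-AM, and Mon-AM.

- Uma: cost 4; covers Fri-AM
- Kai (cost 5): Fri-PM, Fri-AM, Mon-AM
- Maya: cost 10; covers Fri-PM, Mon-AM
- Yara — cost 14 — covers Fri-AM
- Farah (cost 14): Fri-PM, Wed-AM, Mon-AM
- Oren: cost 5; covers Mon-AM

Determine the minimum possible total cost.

18

This is an integer covering problem.
The greedy cost-per-new-shift heuristic would pick Kai and Farah for 19, but a cheaper cover exists.
Choose Uma and Farah: together they cover Fri-PM, Wed-AM, Fri-AM, Mon-AM — every shift.
Total cost: 4 + 14 = 18.
No cover costs less than 18.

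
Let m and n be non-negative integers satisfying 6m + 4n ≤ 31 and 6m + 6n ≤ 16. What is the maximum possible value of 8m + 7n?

Relaxing integrality, the LP optimum is 21.33 at (m,n) = (2.67, 0), which is not an integer point.
(m,n)=(2,0): 6·2+4·0=12≤31, 6·2+6·0=12≤16, objective 16.
(m,n)=(1,1): 6·1+4·1=10≤31, 6·1+6·1=12≤16, objective 15.
(m,n)=(1,0): 6·1+4·0=6≤31, 6·1+6·0=6≤16, objective 8.
Maximum is 16 at (m,n)=(2,0).

16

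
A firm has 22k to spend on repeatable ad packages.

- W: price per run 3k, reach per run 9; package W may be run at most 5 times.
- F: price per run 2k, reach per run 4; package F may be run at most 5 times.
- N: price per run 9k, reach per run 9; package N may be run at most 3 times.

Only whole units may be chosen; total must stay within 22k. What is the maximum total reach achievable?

W has the best ratio (9/3); taking only W gives at most 5×9 = 45 (stopped by the supply cap of 5).
Mixing does better — 5×W and 3×F: price 21 ≤ 22, reach 5·9 + 3·4 = 57.

57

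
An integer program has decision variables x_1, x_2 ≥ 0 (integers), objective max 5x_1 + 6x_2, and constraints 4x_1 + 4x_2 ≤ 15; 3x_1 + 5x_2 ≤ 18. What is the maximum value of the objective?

(x_1,x_2)=(0,3): 4·0+4·3=12≤15, 3·0+5·3=15≤18, objective 18.
(x_1,x_2)=(1,2): 4·1+4·2=12≤15, 3·1+5·2=13≤18, objective 17.
(x_1,x_2)=(0,2): 4·0+4·2=8≤15, 3·0+5·2=10≤18, objective 12.
The best lattice point is (0,3), giving 18.

18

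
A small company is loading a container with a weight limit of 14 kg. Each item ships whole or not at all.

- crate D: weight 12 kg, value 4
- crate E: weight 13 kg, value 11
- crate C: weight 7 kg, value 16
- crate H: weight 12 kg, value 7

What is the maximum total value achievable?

16

This is a 0-1 knapsack instance.
Allowing fractional choices, the relaxed optimum would be about 21.9, but items are indivisible.
crate C: weight 7 ≤ 14, value 16.
crate E: weight 13 ≤ 14, value 11.
crate H: weight 12 ≤ 14, value 7.
Best is crate C with total value 16.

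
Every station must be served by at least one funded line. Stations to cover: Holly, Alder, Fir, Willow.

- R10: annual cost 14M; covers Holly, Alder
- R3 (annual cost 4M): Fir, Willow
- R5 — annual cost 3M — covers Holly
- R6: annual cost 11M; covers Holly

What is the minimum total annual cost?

18

The greedy cost-per-new-station heuristic would pick R3, R5, and R10 for 21, but a cheaper cover exists.
Choose R10 and R3: together they cover Holly, Alder, Fir, Willow — every station.
Total annual cost: 14 + 4 = 18.
No cover costs less than 18.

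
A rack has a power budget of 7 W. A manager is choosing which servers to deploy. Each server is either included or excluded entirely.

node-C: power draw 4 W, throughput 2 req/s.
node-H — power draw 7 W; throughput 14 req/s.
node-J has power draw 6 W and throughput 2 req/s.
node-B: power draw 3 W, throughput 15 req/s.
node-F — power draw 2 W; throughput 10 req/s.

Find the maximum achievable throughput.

25

node-B: power draw 3 ≤ 7, throughput 15.
node-C + node-B: power draw 4 + 3 = 7 ≤ 7, throughput 2 + 15 = 17.
node-B + node-F: power draw 3 + 2 = 5 ≤ 7, throughput 15 + 10 = 25.
Best is node-B and node-F with total throughput 25.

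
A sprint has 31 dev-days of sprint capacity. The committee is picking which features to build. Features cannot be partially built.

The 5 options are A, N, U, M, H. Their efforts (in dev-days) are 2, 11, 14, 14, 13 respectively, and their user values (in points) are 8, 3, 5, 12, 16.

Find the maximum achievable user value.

36

This is a 0-1 knapsack instance.
Take A, M, and H: effort 2 + 14 + 13 = 29 ≤ 31, user value 8 + 12 + 16 = 36.
No other feasible combination does better.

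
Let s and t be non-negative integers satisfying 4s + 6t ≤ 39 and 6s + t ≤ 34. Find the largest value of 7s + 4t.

47

Relaxing integrality, the LP optimum is 48.34 at (s,t) = (5.16, 3.06), which is not an integer point.
(s,t)=(5,3): 4·5+6·3=38≤39, 6·5+1·3=33≤34, objective 47.
(s,t)=(5,2): 4·5+6·2=32≤39, 6·5+1·2=32≤34, objective 43.
(s,t)=(4,3): 4·4+6·3=34≤39, 6·4+1·3=27≤34, objective 40.
Maximum is 47 at (s,t)=(5,3).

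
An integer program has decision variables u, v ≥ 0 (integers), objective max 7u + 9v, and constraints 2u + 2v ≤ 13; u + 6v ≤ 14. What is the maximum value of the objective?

Relaxing integrality, the LP optimum is 48.50 at (u,v) = (5, 1.5), which is not an integer point.
(u,v)=(5,1): 2·5+2·1=12≤13, 1·5+6·1=11≤14, objective 44.
(u,v)=(6,0): 2·6+2·0=12≤13, 1·6+6·0=6≤14, objective 42.
(u,v)=(4,1): 2·4+2·1=10≤13, 1·4+6·1=10≤14, objective 37.
Maximum is 44 at (u,v)=(5,1).

44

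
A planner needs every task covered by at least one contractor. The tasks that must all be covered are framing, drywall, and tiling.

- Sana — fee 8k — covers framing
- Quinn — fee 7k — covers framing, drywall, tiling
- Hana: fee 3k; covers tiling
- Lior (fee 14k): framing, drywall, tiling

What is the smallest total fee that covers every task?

Quinn alone covers framing, drywall, tiling — every task.
Total fee: 7.
No cover costs less than 7.

7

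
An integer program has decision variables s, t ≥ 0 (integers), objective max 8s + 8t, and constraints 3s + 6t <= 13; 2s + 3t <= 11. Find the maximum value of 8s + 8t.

(s,t)=(4,0): 3·4+6·0=12≤13, 2·4+3·0=8≤11, objective 32.
(s,t)=(3,0): 3·3+6·0=9≤13, 2·3+3·0=6≤11, objective 24.
The best lattice point is (4,0), giving 32.

32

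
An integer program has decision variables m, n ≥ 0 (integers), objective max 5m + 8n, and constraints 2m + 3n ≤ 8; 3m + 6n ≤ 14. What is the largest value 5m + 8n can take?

(m,n)=(4,0): 2·4+3·0=8≤8, 3·4+6·0=12≤14, objective 20.
(m,n)=(2,1): 2·2+3·1=7≤8, 3·2+6·1=12≤14, objective 18.
(m,n)=(3,0): 2·3+3·0=6≤8, 3·3+6·0=9≤14, objective 15.
Maximum is 20 at (m,n)=(4,0).

20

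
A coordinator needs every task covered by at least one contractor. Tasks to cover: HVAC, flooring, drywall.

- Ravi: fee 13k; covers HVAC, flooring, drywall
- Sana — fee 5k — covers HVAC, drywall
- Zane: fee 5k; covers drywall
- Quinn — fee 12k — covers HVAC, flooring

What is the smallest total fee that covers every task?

13

The greedy cost-per-new-task heuristic would pick Sana and Quinn for 17, but a cheaper cover exists.
Ravi alone covers HVAC, flooring, drywall — every task.
Total fee: 13.
No cover costs less than 13.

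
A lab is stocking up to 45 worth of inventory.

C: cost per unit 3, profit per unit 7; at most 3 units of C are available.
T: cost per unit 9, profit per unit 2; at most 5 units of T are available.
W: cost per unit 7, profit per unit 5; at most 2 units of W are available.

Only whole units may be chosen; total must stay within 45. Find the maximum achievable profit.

3×C, 2×T, and 2×W: cost 41 ≤ 45, profit 3·7 + 2·2 + 2·5 = 35.
3×C, 1×T, and 2×W: cost 32 ≤ 45, profit 3·7 + 1·2 + 2·5 = 33.
Best is 35.

35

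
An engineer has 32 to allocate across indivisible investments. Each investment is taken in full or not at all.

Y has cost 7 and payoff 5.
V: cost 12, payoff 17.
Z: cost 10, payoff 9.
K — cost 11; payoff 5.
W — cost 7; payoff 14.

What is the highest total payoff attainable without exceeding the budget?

40

Allowing fractional choices, the relaxed optimum would be about 42.1, but investments are indivisible.
V + Z + W: cost 12 + 10 + 7 = 29 ≤ 32, payoff 17 + 9 + 14 = 40.
Y + V + W: cost 7 + 12 + 7 = 26 ≤ 32, payoff 5 + 17 + 14 = 36.
V + K + W: cost 12 + 11 + 7 = 30 ≤ 32, payoff 17 + 5 + 14 = 36.
Best is V, Z, and W with total payoff 40.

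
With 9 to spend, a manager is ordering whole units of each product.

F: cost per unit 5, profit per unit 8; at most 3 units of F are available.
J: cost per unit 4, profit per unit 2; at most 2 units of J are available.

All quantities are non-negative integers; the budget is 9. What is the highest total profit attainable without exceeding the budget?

F has the best ratio (8/5); taking only F gives at most 1×8 = 8 (stopped by the cost limit).
Mixing does better — 1×F and 1×J: cost 9 ≤ 9, profit 1·8 + 1·2 = 10.

10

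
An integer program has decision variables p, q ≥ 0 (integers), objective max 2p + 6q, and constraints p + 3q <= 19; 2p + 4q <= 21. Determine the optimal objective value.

30

The continuous relaxation peaks at (0, 5.25) with value 31.50; rounding to a feasible lattice point costs some objective.
(p,q)=(0,5) is feasible, giving 30.
(p,q)=(1,4) is feasible, giving 26.
(p,q)=(0,4) is feasible, giving 24.
No feasible integer point exceeds 30.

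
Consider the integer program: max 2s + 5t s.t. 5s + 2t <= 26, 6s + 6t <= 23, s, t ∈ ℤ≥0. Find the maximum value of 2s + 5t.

The continuous relaxation peaks at (0, 3.83) with value 19.17; rounding to a feasible lattice point costs some objective.
(s,t)=(0,3) is feasible, giving 15.
(s,t)=(1,2) is feasible, giving 12.
No feasible integer point exceeds 15.

15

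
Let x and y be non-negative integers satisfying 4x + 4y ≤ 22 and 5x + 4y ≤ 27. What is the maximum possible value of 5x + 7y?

35

(x,y)=(0,5) is feasible, giving 35.
(x,y)=(1,4) is feasible, giving 33.
(x,y)=(0,4) is feasible, giving 28.
No feasible integer point exceeds 35.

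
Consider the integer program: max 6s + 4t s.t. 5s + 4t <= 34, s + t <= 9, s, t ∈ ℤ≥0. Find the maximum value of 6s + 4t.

The continuous relaxation peaks at (6.8, 0) with value 40.80; rounding to a feasible lattice point costs some objective.
(s,t)=(6,1): 5·6+4·1=34≤34, 1·6+1·1=7≤9, objective 40.
(s,t)=(5,2): 5·5+4·2=33≤34, 1·5+1·2=7≤9, objective 38.
(s,t)=(6,0): 5·6+4·0=30≤34, 1·6+1·0=6≤9, objective 36.
The best lattice point is (6,1), giving 40.

40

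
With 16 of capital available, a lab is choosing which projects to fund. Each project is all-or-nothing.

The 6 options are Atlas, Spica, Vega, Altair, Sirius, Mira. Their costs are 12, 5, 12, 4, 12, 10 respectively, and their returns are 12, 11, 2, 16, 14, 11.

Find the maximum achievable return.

30

Allowing fractional choices, the relaxed optimum would be about 35.2, but projects are indivisible.
Atlas + Altair: cost 12 + 4 = 16 ≤ 16, return 12 + 16 = 28.
Spica + Altair: cost 5 + 4 = 9 ≤ 16, return 11 + 16 = 27.
Altair + Sirius: cost 4 + 12 = 16 ≤ 16, return 16 + 14 = 30.
Best is Altair and Sirius with total return 30.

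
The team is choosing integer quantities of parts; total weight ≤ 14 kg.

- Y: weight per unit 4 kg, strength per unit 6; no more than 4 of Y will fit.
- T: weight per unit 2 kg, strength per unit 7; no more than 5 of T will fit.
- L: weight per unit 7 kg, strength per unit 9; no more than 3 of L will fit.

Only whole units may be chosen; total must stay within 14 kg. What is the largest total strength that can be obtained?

This is a bounded integer knapsack.
5×T: weight 10 ≤ 14, strength 5·7 = 35.
1×Y and 5×T: weight 14 ≤ 14, strength 1·6 + 5·7 = 41.
Best is 41.

41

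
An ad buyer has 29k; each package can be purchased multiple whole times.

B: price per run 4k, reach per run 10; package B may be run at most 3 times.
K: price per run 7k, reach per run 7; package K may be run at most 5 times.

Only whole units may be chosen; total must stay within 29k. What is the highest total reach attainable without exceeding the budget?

This is a bounded integer knapsack.
B has the best ratio (10/4); taking only B gives at most 3×10 = 30 (stopped by the supply cap of 3).
Mixing does better — 3×B and 2×K: price 26 ≤ 29, reach 3·10 + 2·7 = 44.

44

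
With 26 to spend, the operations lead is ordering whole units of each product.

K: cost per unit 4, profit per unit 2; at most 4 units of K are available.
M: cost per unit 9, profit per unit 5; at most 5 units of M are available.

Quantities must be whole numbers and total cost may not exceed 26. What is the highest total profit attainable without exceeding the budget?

4×K and 1×M: cost 25 ≤ 26, profit 4·2 + 1·5 = 13.
2×K and 2×M: cost 26 ≤ 26, profit 2·2 + 2·5 = 14.
Best is 14.

14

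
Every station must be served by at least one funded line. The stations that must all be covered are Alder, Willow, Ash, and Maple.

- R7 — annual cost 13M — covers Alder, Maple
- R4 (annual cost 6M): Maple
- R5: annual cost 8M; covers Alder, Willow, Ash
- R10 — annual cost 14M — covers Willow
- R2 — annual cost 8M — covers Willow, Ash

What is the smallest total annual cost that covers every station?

Choose R4 and R5: together they cover Alder, Willow, Ash, Maple — every station.
Total annual cost: 6 + 8 = 14.

14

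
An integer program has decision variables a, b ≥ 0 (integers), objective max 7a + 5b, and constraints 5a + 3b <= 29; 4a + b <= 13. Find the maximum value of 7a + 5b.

47

(a,b)=(1,8): 5·1+3·8=29≤29, 4·1+1·8=12≤13, objective 47.
(a,b)=(0,9): 5·0+3·9=27≤29, 4·0+1·9=9≤13, objective 45.
(a,b)=(1,7): 5·1+3·7=26≤29, 4·1+1·7=11≤13, objective 42.
No feasible integer point exceeds 47.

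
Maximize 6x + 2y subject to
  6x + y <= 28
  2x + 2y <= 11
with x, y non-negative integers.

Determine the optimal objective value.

Relaxing integrality, the LP optimum is 29.00 at (x,y) = (4.5, 1), which is not an integer point.
(x,y)=(4,1): 6·4+1·1=25≤28, 2·4+2·1=10≤11, objective 26.
(x,y)=(4,0): 6·4+1·0=24≤28, 2·4+2·0=8≤11, objective 24.
(x,y)=(3,2): 6·3+1·2=20≤28, 2·3+2·2=10≤11, objective 22.
Maximum is 26 at (x,y)=(4,1).

26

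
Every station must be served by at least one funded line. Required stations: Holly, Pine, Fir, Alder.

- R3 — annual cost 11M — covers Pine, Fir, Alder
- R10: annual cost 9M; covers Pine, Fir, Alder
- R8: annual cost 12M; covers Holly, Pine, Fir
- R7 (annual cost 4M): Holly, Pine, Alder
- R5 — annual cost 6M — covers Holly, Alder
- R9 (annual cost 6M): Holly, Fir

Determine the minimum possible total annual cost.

Choose R7 and R9: together they cover Holly, Pine, Fir, Alder — every station.
Total annual cost: 4 + 6 = 10.
No cover costs less than 10.

10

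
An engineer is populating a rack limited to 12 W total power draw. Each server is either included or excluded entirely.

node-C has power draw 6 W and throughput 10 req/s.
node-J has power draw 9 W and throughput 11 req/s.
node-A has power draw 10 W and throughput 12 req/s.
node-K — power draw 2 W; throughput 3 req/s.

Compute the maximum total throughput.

15

Take node-A and node-K: power draw 10 + 2 = 12 ≤ 12, throughput 12 + 3 = 15.
No other feasible combination does better.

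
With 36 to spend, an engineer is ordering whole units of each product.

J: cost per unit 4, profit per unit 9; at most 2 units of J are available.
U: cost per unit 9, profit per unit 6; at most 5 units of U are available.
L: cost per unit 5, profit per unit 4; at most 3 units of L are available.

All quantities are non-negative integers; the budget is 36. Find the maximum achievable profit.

38

Take 2×J, 2×U, and 2×L: cost 36 ≤ 36, profit 2·9 + 2·6 + 2·4 = 38.
J has the best ratio (9/4) and is taken to its limit of 2; remaining capacity is filled optimally with the others.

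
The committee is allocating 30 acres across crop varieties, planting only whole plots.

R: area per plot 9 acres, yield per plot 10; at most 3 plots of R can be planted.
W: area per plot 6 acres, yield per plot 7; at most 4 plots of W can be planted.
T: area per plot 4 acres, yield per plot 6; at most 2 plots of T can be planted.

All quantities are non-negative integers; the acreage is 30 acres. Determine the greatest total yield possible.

This is a bounded integer knapsack.
T has the best ratio (6/4); taking only T gives at most 2×6 = 12 (stopped by the supply cap of 2).
Mixing does better — 1×R, 2×W, and 2×T: area 29 ≤ 30, yield 1·10 + 2·7 + 2·6 = 36.

36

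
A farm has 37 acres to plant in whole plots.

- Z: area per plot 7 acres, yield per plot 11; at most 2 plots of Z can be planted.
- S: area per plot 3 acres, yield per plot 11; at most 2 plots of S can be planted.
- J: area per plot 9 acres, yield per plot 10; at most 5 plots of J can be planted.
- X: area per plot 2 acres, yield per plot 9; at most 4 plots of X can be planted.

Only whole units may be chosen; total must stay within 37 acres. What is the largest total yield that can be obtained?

90

X has the best ratio (9/2); taking only X gives at most 4×9 = 36 (stopped by the supply cap of 4).
Mixing does better — 2×Z, 2×S, 1×J, and 4×X: area 37 ≤ 37, yield 2·11 + 2·11 + 1·10 + 4·9 = 90.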